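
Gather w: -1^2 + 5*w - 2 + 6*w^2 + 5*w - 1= 6*w^2 + 10*w - 4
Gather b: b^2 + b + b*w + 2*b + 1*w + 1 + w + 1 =b^2 + b*(w + 3) + 2*w + 2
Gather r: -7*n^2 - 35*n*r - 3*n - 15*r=-7*n^2 - 3*n + r*(-35*n - 15)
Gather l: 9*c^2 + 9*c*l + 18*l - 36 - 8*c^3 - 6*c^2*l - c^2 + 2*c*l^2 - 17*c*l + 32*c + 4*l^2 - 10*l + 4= -8*c^3 + 8*c^2 + 32*c + l^2*(2*c + 4) + l*(-6*c^2 - 8*c + 8) - 32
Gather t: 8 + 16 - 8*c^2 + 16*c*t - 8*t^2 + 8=-8*c^2 + 16*c*t - 8*t^2 + 32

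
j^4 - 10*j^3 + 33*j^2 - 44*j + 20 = (j - 5)*(j - 2)^2*(j - 1)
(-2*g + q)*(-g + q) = 2*g^2 - 3*g*q + q^2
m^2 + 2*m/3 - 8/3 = (m - 4/3)*(m + 2)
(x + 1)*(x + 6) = x^2 + 7*x + 6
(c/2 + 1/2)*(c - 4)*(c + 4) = c^3/2 + c^2/2 - 8*c - 8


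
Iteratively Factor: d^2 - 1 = (d + 1)*(d - 1)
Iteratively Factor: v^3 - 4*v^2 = (v)*(v^2 - 4*v) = v^2*(v - 4)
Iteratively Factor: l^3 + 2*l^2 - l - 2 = (l - 1)*(l^2 + 3*l + 2) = (l - 1)*(l + 2)*(l + 1)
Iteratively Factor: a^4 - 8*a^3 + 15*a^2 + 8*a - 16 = (a - 1)*(a^3 - 7*a^2 + 8*a + 16) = (a - 4)*(a - 1)*(a^2 - 3*a - 4) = (a - 4)^2*(a - 1)*(a + 1)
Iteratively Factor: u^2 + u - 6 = (u + 3)*(u - 2)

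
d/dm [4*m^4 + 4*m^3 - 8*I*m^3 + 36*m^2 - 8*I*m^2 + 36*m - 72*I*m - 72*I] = 16*m^3 + m^2*(12 - 24*I) + m*(72 - 16*I) + 36 - 72*I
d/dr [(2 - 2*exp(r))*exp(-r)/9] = -2*exp(-r)/9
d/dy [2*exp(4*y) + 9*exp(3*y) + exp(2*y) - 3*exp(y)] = (8*exp(3*y) + 27*exp(2*y) + 2*exp(y) - 3)*exp(y)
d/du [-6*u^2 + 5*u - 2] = 5 - 12*u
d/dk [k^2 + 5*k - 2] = 2*k + 5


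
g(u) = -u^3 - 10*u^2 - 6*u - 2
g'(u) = -3*u^2 - 20*u - 6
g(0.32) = -4.98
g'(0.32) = -12.71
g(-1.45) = -11.28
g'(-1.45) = 16.69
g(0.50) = -7.62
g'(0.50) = -16.75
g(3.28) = -164.55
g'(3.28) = -103.88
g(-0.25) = -1.11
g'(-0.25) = -1.19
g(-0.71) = -2.42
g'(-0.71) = 6.69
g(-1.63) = -14.46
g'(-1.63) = 18.63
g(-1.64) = -14.65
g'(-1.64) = 18.73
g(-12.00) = 358.00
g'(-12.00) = -198.00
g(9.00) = -1595.00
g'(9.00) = -429.00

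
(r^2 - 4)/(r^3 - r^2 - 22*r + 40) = (r + 2)/(r^2 + r - 20)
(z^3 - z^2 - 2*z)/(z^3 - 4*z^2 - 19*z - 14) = z*(z - 2)/(z^2 - 5*z - 14)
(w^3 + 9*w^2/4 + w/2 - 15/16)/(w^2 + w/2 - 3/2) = (8*w^2 + 6*w - 5)/(8*(w - 1))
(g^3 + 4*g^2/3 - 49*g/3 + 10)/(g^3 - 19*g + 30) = (g - 2/3)/(g - 2)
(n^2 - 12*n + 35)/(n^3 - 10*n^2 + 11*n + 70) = 1/(n + 2)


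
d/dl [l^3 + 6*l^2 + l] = 3*l^2 + 12*l + 1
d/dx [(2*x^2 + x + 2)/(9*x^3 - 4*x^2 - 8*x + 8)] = 6*(-3*x^4 - 3*x^3 - 11*x^2 + 8*x + 4)/(81*x^6 - 72*x^5 - 128*x^4 + 208*x^3 - 128*x + 64)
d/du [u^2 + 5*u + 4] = 2*u + 5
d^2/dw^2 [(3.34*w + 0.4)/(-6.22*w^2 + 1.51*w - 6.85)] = (-(3.34*w + 0.4)*(12.44*w - 1.51)*(24.88*w - 3.02) + (124.6488*w - 5.1108)*(6.22*w^2 - 1.51*w + 6.85))/(6.22*w^2 - 1.51*w + 6.85)^3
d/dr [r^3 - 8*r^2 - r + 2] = 3*r^2 - 16*r - 1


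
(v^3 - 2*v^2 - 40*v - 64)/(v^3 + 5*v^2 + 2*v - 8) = (v - 8)/(v - 1)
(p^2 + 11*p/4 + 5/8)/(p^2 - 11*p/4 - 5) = (8*p^2 + 22*p + 5)/(2*(4*p^2 - 11*p - 20))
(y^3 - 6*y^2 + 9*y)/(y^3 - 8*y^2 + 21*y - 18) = y/(y - 2)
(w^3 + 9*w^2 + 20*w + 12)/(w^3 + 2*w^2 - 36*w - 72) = (w + 1)/(w - 6)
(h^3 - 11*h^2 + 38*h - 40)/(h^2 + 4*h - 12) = (h^2 - 9*h + 20)/(h + 6)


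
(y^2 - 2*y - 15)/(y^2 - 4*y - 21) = (y - 5)/(y - 7)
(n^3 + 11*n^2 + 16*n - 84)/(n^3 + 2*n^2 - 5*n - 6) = (n^2 + 13*n + 42)/(n^2 + 4*n + 3)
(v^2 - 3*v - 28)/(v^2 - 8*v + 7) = (v + 4)/(v - 1)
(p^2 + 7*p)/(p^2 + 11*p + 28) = p/(p + 4)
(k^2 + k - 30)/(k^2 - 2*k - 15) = (k + 6)/(k + 3)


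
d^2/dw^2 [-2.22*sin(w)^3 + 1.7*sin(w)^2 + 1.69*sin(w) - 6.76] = -0.0250000000000004*sin(w) - 4.995*sin(3*w) + 3.4*cos(2*w)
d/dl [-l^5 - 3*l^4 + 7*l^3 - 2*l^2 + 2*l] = -5*l^4 - 12*l^3 + 21*l^2 - 4*l + 2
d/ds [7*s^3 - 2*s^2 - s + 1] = 21*s^2 - 4*s - 1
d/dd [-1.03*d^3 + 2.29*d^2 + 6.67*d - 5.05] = -3.09*d^2 + 4.58*d + 6.67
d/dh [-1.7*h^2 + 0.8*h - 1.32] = 0.8 - 3.4*h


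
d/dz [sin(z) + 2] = cos(z)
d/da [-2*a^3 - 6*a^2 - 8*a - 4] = -6*a^2 - 12*a - 8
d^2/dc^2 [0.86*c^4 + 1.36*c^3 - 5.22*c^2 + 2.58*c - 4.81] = 10.32*c^2 + 8.16*c - 10.44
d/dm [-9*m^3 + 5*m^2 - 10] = m*(10 - 27*m)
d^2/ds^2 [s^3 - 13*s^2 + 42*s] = 6*s - 26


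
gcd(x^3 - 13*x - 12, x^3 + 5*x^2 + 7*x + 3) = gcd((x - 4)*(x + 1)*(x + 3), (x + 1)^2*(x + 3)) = x^2 + 4*x + 3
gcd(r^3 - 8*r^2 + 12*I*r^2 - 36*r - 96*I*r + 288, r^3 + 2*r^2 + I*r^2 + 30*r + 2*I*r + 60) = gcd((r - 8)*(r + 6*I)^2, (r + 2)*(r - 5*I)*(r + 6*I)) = r + 6*I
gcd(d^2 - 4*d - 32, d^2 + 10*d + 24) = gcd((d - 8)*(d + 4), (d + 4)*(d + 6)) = d + 4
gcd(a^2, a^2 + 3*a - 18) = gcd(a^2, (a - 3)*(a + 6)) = 1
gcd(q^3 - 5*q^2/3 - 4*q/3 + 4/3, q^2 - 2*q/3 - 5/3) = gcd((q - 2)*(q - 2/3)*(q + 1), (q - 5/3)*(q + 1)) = q + 1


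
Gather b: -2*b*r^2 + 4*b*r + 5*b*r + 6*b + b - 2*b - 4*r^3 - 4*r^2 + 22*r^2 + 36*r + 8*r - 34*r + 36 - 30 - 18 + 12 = b*(-2*r^2 + 9*r + 5) - 4*r^3 + 18*r^2 + 10*r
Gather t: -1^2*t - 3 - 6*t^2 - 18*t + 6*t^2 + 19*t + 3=0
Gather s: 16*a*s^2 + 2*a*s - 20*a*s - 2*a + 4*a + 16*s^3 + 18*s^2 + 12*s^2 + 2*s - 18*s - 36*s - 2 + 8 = 2*a + 16*s^3 + s^2*(16*a + 30) + s*(-18*a - 52) + 6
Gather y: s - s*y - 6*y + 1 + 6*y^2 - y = s + 6*y^2 + y*(-s - 7) + 1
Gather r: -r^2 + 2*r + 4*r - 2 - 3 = -r^2 + 6*r - 5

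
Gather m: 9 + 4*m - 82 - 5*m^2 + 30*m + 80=-5*m^2 + 34*m + 7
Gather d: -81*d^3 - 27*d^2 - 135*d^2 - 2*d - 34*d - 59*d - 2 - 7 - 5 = -81*d^3 - 162*d^2 - 95*d - 14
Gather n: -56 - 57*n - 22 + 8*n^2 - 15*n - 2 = 8*n^2 - 72*n - 80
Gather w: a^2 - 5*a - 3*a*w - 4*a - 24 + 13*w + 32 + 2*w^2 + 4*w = a^2 - 9*a + 2*w^2 + w*(17 - 3*a) + 8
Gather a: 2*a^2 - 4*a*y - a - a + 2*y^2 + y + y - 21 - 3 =2*a^2 + a*(-4*y - 2) + 2*y^2 + 2*y - 24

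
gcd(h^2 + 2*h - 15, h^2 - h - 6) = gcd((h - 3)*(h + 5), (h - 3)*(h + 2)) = h - 3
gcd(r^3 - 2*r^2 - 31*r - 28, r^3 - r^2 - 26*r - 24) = r^2 + 5*r + 4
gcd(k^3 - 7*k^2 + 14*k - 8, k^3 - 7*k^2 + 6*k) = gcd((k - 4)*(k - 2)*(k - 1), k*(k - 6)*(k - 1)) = k - 1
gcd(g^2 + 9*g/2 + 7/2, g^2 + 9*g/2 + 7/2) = g^2 + 9*g/2 + 7/2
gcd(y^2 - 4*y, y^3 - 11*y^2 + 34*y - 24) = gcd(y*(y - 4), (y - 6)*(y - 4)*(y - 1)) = y - 4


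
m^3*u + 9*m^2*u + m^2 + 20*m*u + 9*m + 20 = (m + 4)*(m + 5)*(m*u + 1)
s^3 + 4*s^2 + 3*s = s*(s + 1)*(s + 3)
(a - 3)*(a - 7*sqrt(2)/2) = a^2 - 7*sqrt(2)*a/2 - 3*a + 21*sqrt(2)/2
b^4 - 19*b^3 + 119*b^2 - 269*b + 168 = (b - 8)*(b - 7)*(b - 3)*(b - 1)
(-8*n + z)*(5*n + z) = -40*n^2 - 3*n*z + z^2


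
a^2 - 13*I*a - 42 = (a - 7*I)*(a - 6*I)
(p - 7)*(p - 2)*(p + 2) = p^3 - 7*p^2 - 4*p + 28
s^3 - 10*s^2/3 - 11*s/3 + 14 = (s - 3)*(s - 7/3)*(s + 2)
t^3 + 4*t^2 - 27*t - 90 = (t - 5)*(t + 3)*(t + 6)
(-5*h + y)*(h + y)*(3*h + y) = -15*h^3 - 17*h^2*y - h*y^2 + y^3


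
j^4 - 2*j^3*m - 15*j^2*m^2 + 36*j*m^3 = j*(j - 3*m)^2*(j + 4*m)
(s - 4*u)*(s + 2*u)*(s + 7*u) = s^3 + 5*s^2*u - 22*s*u^2 - 56*u^3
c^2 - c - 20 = (c - 5)*(c + 4)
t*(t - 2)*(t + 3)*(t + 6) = t^4 + 7*t^3 - 36*t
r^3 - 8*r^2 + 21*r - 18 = (r - 3)^2*(r - 2)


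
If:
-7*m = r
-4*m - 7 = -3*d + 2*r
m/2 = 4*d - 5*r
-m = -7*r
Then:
No Solution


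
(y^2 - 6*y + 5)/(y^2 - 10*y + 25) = (y - 1)/(y - 5)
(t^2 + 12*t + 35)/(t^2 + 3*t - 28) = (t + 5)/(t - 4)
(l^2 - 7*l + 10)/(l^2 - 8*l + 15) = (l - 2)/(l - 3)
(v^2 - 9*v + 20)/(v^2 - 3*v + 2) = (v^2 - 9*v + 20)/(v^2 - 3*v + 2)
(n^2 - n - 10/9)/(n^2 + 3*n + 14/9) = (3*n - 5)/(3*n + 7)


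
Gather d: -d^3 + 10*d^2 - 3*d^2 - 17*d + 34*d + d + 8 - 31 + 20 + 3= -d^3 + 7*d^2 + 18*d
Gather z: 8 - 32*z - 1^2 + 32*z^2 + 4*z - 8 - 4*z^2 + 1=28*z^2 - 28*z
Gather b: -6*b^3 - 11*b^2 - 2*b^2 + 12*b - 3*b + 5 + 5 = -6*b^3 - 13*b^2 + 9*b + 10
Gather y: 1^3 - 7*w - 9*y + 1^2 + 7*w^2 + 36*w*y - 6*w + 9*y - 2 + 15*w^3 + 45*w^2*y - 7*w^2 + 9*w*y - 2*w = 15*w^3 - 15*w + y*(45*w^2 + 45*w)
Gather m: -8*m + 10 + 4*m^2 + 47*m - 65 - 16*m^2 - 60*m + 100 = -12*m^2 - 21*m + 45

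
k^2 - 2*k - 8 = (k - 4)*(k + 2)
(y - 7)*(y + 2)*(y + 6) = y^3 + y^2 - 44*y - 84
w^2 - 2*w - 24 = (w - 6)*(w + 4)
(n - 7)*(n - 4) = n^2 - 11*n + 28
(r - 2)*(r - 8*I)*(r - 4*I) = r^3 - 2*r^2 - 12*I*r^2 - 32*r + 24*I*r + 64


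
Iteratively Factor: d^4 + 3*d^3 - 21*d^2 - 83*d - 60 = (d + 3)*(d^3 - 21*d - 20) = (d - 5)*(d + 3)*(d^2 + 5*d + 4) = (d - 5)*(d + 1)*(d + 3)*(d + 4)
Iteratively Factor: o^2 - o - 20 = (o - 5)*(o + 4)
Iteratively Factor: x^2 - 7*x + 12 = (x - 4)*(x - 3)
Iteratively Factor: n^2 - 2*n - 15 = (n + 3)*(n - 5)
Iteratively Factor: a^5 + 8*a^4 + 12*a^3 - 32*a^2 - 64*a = (a + 4)*(a^4 + 4*a^3 - 4*a^2 - 16*a) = (a + 4)^2*(a^3 - 4*a) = a*(a + 4)^2*(a^2 - 4) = a*(a + 2)*(a + 4)^2*(a - 2)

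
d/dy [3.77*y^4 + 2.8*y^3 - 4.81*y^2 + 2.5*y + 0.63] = 15.08*y^3 + 8.4*y^2 - 9.62*y + 2.5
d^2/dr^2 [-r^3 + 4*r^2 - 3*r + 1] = 8 - 6*r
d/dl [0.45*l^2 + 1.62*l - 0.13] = 0.9*l + 1.62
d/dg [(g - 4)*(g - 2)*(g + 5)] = 3*g^2 - 2*g - 22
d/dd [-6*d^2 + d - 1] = 1 - 12*d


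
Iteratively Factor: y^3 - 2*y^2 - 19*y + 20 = (y - 1)*(y^2 - y - 20) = (y - 1)*(y + 4)*(y - 5)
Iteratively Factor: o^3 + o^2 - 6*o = (o - 2)*(o^2 + 3*o) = (o - 2)*(o + 3)*(o)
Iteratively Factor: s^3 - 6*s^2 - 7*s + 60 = (s - 4)*(s^2 - 2*s - 15) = (s - 4)*(s + 3)*(s - 5)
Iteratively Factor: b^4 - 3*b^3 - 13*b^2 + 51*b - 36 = (b - 1)*(b^3 - 2*b^2 - 15*b + 36) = (b - 1)*(b + 4)*(b^2 - 6*b + 9) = (b - 3)*(b - 1)*(b + 4)*(b - 3)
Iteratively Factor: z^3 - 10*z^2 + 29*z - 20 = (z - 4)*(z^2 - 6*z + 5) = (z - 5)*(z - 4)*(z - 1)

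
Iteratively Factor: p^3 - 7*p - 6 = (p + 1)*(p^2 - p - 6) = (p - 3)*(p + 1)*(p + 2)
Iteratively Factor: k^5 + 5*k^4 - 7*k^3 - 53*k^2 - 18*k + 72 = (k - 3)*(k^4 + 8*k^3 + 17*k^2 - 2*k - 24) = (k - 3)*(k - 1)*(k^3 + 9*k^2 + 26*k + 24) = (k - 3)*(k - 1)*(k + 3)*(k^2 + 6*k + 8) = (k - 3)*(k - 1)*(k + 3)*(k + 4)*(k + 2)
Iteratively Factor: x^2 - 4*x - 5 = (x - 5)*(x + 1)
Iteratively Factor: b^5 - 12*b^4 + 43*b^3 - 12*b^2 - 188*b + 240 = (b - 5)*(b^4 - 7*b^3 + 8*b^2 + 28*b - 48) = (b - 5)*(b - 4)*(b^3 - 3*b^2 - 4*b + 12) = (b - 5)*(b - 4)*(b + 2)*(b^2 - 5*b + 6) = (b - 5)*(b - 4)*(b - 2)*(b + 2)*(b - 3)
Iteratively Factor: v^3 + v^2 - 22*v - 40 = (v - 5)*(v^2 + 6*v + 8) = (v - 5)*(v + 2)*(v + 4)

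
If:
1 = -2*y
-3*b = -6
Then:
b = 2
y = -1/2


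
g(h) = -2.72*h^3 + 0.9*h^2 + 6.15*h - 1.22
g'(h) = -8.16*h^2 + 1.8*h + 6.15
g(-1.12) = -3.16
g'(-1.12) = -6.10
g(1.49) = 0.94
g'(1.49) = -9.28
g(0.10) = -0.60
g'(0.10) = 6.25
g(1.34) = 2.09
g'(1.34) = -6.09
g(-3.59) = 114.15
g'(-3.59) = -105.48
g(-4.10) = 176.16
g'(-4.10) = -138.40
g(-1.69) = 4.09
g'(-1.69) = -20.20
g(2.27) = -14.44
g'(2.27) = -31.81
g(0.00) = -1.22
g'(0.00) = 6.15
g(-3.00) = 61.87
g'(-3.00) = -72.69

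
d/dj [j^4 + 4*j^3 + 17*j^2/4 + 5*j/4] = 4*j^3 + 12*j^2 + 17*j/2 + 5/4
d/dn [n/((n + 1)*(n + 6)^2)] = (-2*n*(n + 1) - n*(n + 6) + (n + 1)*(n + 6))/((n + 1)^2*(n + 6)^3)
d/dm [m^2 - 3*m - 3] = 2*m - 3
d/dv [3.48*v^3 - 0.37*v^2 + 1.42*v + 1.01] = 10.44*v^2 - 0.74*v + 1.42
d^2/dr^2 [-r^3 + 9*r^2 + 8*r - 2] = 18 - 6*r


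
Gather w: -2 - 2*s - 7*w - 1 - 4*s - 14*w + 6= -6*s - 21*w + 3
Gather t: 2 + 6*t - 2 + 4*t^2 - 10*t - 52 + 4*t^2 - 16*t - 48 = 8*t^2 - 20*t - 100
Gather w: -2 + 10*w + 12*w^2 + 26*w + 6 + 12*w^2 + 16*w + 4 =24*w^2 + 52*w + 8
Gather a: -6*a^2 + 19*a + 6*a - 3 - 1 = -6*a^2 + 25*a - 4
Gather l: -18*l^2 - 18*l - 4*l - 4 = -18*l^2 - 22*l - 4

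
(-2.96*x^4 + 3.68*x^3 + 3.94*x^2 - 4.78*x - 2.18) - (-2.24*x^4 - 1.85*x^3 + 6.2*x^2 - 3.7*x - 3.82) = -0.72*x^4 + 5.53*x^3 - 2.26*x^2 - 1.08*x + 1.64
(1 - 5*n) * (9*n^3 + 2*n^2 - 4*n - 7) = -45*n^4 - n^3 + 22*n^2 + 31*n - 7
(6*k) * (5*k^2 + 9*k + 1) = 30*k^3 + 54*k^2 + 6*k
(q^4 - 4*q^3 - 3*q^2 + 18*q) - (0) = q^4 - 4*q^3 - 3*q^2 + 18*q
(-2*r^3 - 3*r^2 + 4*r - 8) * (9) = -18*r^3 - 27*r^2 + 36*r - 72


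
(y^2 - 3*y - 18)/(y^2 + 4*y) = (y^2 - 3*y - 18)/(y*(y + 4))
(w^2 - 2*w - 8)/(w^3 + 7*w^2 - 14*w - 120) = (w + 2)/(w^2 + 11*w + 30)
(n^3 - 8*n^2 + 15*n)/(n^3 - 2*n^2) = (n^2 - 8*n + 15)/(n*(n - 2))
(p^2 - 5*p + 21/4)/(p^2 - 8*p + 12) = (p^2 - 5*p + 21/4)/(p^2 - 8*p + 12)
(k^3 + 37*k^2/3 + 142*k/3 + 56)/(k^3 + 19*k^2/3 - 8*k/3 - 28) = (k + 4)/(k - 2)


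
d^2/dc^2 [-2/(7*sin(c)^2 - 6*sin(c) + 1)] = 4*(98*sin(c)^4 - 63*sin(c)^3 - 143*sin(c)^2 + 129*sin(c) - 29)/(7*sin(c)^2 - 6*sin(c) + 1)^3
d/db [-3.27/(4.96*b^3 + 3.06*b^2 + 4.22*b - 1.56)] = (48.6576*b^2 + 20.0124*b + 13.7994)/(4.96*b^3 + 3.06*b^2 + 4.22*b - 1.56)^2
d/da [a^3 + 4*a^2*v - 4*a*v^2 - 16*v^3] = 3*a^2 + 8*a*v - 4*v^2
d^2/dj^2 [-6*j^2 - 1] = -12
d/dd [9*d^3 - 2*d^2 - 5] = d*(27*d - 4)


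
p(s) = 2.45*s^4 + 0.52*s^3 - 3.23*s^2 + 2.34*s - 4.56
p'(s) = 9.8*s^3 + 1.56*s^2 - 6.46*s + 2.34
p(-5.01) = 1380.79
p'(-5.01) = -1158.50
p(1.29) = 0.98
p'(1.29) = 17.64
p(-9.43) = 18623.81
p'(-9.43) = -8015.93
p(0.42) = -4.03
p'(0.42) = 0.63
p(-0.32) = -5.63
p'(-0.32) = 4.25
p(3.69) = 440.45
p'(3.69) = 492.13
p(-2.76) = 95.61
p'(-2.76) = -173.99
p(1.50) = 5.84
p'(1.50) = 29.24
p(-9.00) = 15408.12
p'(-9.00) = -6957.36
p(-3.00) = 143.76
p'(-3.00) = -228.84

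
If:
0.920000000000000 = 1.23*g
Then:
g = 0.75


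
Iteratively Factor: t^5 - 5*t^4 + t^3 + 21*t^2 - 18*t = (t - 3)*(t^4 - 2*t^3 - 5*t^2 + 6*t) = (t - 3)*(t - 1)*(t^3 - t^2 - 6*t) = (t - 3)^2*(t - 1)*(t^2 + 2*t) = (t - 3)^2*(t - 1)*(t + 2)*(t)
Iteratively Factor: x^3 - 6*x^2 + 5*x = (x - 5)*(x^2 - x) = x*(x - 5)*(x - 1)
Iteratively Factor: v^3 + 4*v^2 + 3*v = (v)*(v^2 + 4*v + 3) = v*(v + 3)*(v + 1)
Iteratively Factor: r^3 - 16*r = (r - 4)*(r^2 + 4*r) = (r - 4)*(r + 4)*(r)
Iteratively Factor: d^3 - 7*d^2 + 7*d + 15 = (d + 1)*(d^2 - 8*d + 15) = (d - 5)*(d + 1)*(d - 3)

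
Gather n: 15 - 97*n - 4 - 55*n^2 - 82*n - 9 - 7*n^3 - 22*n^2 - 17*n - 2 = -7*n^3 - 77*n^2 - 196*n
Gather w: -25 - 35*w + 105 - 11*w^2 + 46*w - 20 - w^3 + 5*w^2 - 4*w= -w^3 - 6*w^2 + 7*w + 60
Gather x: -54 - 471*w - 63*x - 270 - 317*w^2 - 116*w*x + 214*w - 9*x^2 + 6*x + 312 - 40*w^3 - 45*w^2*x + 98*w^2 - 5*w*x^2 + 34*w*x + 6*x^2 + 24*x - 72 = -40*w^3 - 219*w^2 - 257*w + x^2*(-5*w - 3) + x*(-45*w^2 - 82*w - 33) - 84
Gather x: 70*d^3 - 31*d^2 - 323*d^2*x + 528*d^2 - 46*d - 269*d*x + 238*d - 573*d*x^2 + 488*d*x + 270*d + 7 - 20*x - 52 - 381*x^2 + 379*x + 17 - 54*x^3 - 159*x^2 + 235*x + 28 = 70*d^3 + 497*d^2 + 462*d - 54*x^3 + x^2*(-573*d - 540) + x*(-323*d^2 + 219*d + 594)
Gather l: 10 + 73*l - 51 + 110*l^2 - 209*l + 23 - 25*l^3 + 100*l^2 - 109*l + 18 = -25*l^3 + 210*l^2 - 245*l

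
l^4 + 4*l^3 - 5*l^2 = l^2*(l - 1)*(l + 5)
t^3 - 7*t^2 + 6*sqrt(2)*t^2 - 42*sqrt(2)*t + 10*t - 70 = (t - 7)*(t + sqrt(2))*(t + 5*sqrt(2))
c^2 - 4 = (c - 2)*(c + 2)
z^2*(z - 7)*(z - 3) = z^4 - 10*z^3 + 21*z^2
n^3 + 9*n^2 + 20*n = n*(n + 4)*(n + 5)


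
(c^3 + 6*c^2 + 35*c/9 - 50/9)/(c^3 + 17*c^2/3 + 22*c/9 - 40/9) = (3*c + 5)/(3*c + 4)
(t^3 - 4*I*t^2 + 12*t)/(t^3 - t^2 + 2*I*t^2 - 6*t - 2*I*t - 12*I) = t*(t - 6*I)/(t^2 - t - 6)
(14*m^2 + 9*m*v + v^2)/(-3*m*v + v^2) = (14*m^2 + 9*m*v + v^2)/(v*(-3*m + v))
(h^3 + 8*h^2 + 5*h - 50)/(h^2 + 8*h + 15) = (h^2 + 3*h - 10)/(h + 3)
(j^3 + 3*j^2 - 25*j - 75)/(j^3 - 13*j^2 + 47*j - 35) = (j^2 + 8*j + 15)/(j^2 - 8*j + 7)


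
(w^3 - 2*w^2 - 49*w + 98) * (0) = 0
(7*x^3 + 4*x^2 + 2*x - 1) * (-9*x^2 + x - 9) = -63*x^5 - 29*x^4 - 77*x^3 - 25*x^2 - 19*x + 9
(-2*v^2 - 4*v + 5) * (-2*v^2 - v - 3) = 4*v^4 + 10*v^3 + 7*v - 15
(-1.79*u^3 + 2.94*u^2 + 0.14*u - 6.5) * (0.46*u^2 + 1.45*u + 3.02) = -0.8234*u^5 - 1.2431*u^4 - 1.0784*u^3 + 6.0918*u^2 - 9.0022*u - 19.63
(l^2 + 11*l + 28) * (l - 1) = l^3 + 10*l^2 + 17*l - 28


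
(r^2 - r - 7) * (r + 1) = r^3 - 8*r - 7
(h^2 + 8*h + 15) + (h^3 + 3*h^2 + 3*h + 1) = h^3 + 4*h^2 + 11*h + 16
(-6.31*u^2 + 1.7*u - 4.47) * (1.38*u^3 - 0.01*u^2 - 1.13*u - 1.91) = -8.7078*u^5 + 2.4091*u^4 + 0.9447*u^3 + 10.1758*u^2 + 1.8041*u + 8.5377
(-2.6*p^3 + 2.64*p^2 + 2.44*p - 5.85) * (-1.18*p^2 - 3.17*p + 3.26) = 3.068*p^5 + 5.1268*p^4 - 19.724*p^3 + 7.7746*p^2 + 26.4989*p - 19.071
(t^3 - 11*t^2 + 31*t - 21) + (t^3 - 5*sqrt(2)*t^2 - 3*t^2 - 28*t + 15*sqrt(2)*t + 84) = 2*t^3 - 14*t^2 - 5*sqrt(2)*t^2 + 3*t + 15*sqrt(2)*t + 63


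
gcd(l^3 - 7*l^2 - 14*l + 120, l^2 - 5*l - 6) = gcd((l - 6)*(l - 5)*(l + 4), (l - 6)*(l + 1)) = l - 6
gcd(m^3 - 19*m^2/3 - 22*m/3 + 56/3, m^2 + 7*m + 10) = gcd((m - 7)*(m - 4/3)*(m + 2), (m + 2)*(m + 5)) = m + 2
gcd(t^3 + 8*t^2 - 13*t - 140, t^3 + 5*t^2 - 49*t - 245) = t^2 + 12*t + 35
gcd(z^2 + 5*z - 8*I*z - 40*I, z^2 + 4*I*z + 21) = 1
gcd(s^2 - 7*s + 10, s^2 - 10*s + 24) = 1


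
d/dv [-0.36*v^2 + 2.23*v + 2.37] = 2.23 - 0.72*v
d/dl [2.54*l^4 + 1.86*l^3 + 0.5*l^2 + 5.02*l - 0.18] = 10.16*l^3 + 5.58*l^2 + 1.0*l + 5.02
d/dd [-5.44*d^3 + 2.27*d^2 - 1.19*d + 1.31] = -16.32*d^2 + 4.54*d - 1.19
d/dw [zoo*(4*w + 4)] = zoo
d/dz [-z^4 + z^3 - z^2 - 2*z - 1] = -4*z^3 + 3*z^2 - 2*z - 2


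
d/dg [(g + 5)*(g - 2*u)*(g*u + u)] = u*(3*g^2 - 4*g*u + 12*g - 12*u + 5)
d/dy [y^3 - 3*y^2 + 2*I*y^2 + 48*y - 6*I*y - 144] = 3*y^2 + y*(-6 + 4*I) + 48 - 6*I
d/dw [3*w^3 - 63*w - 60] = 9*w^2 - 63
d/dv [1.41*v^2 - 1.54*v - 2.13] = 2.82*v - 1.54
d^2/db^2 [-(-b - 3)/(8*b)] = 3/(4*b^3)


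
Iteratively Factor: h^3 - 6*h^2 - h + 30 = (h + 2)*(h^2 - 8*h + 15) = (h - 3)*(h + 2)*(h - 5)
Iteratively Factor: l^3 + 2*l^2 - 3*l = (l + 3)*(l^2 - l) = (l - 1)*(l + 3)*(l)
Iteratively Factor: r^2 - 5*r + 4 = (r - 1)*(r - 4)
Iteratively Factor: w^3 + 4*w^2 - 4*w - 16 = (w + 2)*(w^2 + 2*w - 8) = (w + 2)*(w + 4)*(w - 2)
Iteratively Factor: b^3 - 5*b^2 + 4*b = (b - 4)*(b^2 - b) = (b - 4)*(b - 1)*(b)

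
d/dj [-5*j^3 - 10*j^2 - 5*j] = -15*j^2 - 20*j - 5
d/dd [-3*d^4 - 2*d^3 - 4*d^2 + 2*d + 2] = -12*d^3 - 6*d^2 - 8*d + 2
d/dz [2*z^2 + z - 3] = 4*z + 1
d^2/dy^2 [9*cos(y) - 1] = -9*cos(y)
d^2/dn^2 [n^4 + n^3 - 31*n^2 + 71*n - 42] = 12*n^2 + 6*n - 62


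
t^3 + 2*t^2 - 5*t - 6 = (t - 2)*(t + 1)*(t + 3)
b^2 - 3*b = b*(b - 3)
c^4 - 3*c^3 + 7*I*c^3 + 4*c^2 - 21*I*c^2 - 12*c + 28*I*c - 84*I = (c - 3)*(c - 2*I)*(c + 2*I)*(c + 7*I)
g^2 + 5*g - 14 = (g - 2)*(g + 7)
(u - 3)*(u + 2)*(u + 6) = u^3 + 5*u^2 - 12*u - 36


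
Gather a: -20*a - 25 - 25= -20*a - 50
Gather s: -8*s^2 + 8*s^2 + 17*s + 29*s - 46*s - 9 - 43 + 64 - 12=0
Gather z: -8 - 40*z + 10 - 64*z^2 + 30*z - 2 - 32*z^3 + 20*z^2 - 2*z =-32*z^3 - 44*z^2 - 12*z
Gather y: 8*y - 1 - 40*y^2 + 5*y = -40*y^2 + 13*y - 1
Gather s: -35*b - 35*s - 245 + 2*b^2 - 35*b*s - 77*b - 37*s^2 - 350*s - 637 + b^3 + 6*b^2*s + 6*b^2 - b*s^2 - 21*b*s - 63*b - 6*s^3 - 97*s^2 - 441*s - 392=b^3 + 8*b^2 - 175*b - 6*s^3 + s^2*(-b - 134) + s*(6*b^2 - 56*b - 826) - 1274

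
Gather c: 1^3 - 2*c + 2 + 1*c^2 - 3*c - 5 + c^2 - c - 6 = 2*c^2 - 6*c - 8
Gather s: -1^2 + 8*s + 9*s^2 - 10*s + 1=9*s^2 - 2*s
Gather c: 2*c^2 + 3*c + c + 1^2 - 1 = 2*c^2 + 4*c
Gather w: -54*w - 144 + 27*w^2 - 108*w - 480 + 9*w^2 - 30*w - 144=36*w^2 - 192*w - 768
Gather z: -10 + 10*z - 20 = 10*z - 30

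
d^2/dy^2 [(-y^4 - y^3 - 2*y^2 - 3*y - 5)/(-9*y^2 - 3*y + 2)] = 2*(81*y^6 + 81*y^5 - 27*y^4 + 168*y^3 + 1329*y^2 + 579*y + 161)/(729*y^6 + 729*y^5 - 243*y^4 - 297*y^3 + 54*y^2 + 36*y - 8)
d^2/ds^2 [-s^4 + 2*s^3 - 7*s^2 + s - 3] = -12*s^2 + 12*s - 14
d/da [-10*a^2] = -20*a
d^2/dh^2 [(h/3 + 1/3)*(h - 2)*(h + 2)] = 2*h + 2/3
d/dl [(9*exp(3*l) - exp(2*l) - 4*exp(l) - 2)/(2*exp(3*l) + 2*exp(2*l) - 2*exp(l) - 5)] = (20*exp(4*l) - 20*exp(3*l) - 113*exp(2*l) + 18*exp(l) + 16)*exp(l)/(4*exp(6*l) + 8*exp(5*l) - 4*exp(4*l) - 28*exp(3*l) - 16*exp(2*l) + 20*exp(l) + 25)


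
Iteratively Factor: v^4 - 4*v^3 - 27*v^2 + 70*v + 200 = (v - 5)*(v^3 + v^2 - 22*v - 40) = (v - 5)*(v + 2)*(v^2 - v - 20) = (v - 5)*(v + 2)*(v + 4)*(v - 5)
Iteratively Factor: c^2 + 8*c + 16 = (c + 4)*(c + 4)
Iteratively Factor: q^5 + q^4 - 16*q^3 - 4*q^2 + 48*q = (q)*(q^4 + q^3 - 16*q^2 - 4*q + 48) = q*(q + 2)*(q^3 - q^2 - 14*q + 24) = q*(q + 2)*(q + 4)*(q^2 - 5*q + 6) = q*(q - 2)*(q + 2)*(q + 4)*(q - 3)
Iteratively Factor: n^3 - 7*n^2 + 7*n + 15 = (n - 3)*(n^2 - 4*n - 5) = (n - 5)*(n - 3)*(n + 1)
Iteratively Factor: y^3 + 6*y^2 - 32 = (y + 4)*(y^2 + 2*y - 8) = (y + 4)^2*(y - 2)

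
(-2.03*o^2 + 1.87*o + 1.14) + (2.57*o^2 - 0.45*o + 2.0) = 0.54*o^2 + 1.42*o + 3.14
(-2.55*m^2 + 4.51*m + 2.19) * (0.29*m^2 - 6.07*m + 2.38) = -0.7395*m^4 + 16.7864*m^3 - 32.8096*m^2 - 2.5595*m + 5.2122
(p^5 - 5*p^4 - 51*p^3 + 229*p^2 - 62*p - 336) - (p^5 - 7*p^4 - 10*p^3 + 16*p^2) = 2*p^4 - 41*p^3 + 213*p^2 - 62*p - 336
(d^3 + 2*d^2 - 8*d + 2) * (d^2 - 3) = d^5 + 2*d^4 - 11*d^3 - 4*d^2 + 24*d - 6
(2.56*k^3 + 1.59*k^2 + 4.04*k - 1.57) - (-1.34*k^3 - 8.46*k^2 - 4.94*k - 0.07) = 3.9*k^3 + 10.05*k^2 + 8.98*k - 1.5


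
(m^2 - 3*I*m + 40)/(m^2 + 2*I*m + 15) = (m - 8*I)/(m - 3*I)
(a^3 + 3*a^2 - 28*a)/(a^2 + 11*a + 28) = a*(a - 4)/(a + 4)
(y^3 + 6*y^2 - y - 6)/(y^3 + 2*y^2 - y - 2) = (y + 6)/(y + 2)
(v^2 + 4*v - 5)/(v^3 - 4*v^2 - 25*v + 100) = (v - 1)/(v^2 - 9*v + 20)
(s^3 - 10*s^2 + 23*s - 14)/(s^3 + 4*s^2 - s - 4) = (s^2 - 9*s + 14)/(s^2 + 5*s + 4)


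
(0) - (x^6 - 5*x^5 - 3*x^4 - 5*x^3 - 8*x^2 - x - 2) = -x^6 + 5*x^5 + 3*x^4 + 5*x^3 + 8*x^2 + x + 2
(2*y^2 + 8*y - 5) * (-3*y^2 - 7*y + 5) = -6*y^4 - 38*y^3 - 31*y^2 + 75*y - 25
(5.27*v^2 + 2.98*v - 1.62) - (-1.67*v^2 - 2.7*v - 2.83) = 6.94*v^2 + 5.68*v + 1.21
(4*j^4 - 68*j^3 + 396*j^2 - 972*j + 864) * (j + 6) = 4*j^5 - 44*j^4 - 12*j^3 + 1404*j^2 - 4968*j + 5184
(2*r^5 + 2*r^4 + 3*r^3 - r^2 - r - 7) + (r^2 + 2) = 2*r^5 + 2*r^4 + 3*r^3 - r - 5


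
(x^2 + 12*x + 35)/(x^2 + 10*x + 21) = (x + 5)/(x + 3)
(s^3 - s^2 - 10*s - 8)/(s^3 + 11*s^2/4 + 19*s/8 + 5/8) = 8*(s^2 - 2*s - 8)/(8*s^2 + 14*s + 5)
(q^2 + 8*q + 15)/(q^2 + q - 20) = (q + 3)/(q - 4)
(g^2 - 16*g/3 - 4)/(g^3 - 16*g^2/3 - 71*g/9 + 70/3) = 3*(3*g + 2)/(9*g^2 + 6*g - 35)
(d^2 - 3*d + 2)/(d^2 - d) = (d - 2)/d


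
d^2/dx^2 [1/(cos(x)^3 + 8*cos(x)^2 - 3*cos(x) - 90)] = (9*sin(x)^6 - 88*sin(x)^4*cos(x) - 265*sin(x)^4 + 3026*sin(x)^2 + 329*cos(x)/2 - 393*cos(3*x)/2 - 1312)/((cos(x) - 3)^3*(cos(x) + 5)^3*(cos(x) + 6)^3)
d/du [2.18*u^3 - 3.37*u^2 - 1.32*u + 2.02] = 6.54*u^2 - 6.74*u - 1.32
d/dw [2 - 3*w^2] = -6*w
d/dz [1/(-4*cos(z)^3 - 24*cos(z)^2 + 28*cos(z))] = (-3*sin(z) + 7*sin(z)/cos(z)^2 - 12*tan(z))/(4*(cos(z) - 1)^2*(cos(z) + 7)^2)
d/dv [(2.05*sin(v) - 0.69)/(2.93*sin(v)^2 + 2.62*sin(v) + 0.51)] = (-6.0065*sin(v)^2 + 4.0434*sin(v) + 2.8533)*cos(v)/(8.5849*sin(v)^4 + 15.3532*sin(v)^3 + 9.853*sin(v)^2 + 2.6724*sin(v) + 0.2601)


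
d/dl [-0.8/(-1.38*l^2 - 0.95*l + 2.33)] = (-2.208*l - 0.76)/(1.38*l^2 + 0.95*l - 2.33)^2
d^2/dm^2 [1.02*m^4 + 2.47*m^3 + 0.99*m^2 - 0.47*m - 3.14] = 12.24*m^2 + 14.82*m + 1.98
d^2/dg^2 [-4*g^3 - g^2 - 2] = -24*g - 2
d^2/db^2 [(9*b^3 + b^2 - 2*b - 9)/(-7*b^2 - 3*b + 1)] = 2*(-25*b^3 + 1383*b^2 + 582*b + 149)/(343*b^6 + 441*b^5 + 42*b^4 - 99*b^3 - 6*b^2 + 9*b - 1)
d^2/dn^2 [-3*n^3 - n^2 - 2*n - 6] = -18*n - 2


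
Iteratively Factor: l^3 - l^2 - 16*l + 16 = (l - 1)*(l^2 - 16) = (l - 4)*(l - 1)*(l + 4)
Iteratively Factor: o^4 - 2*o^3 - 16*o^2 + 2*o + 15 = (o - 1)*(o^3 - o^2 - 17*o - 15) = (o - 1)*(o + 1)*(o^2 - 2*o - 15) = (o - 5)*(o - 1)*(o + 1)*(o + 3)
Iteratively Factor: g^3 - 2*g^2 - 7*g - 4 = (g + 1)*(g^2 - 3*g - 4) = (g - 4)*(g + 1)*(g + 1)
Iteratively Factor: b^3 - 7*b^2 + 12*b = (b - 4)*(b^2 - 3*b) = b*(b - 4)*(b - 3)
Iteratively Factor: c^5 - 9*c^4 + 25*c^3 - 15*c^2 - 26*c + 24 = (c - 3)*(c^4 - 6*c^3 + 7*c^2 + 6*c - 8) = (c - 3)*(c - 2)*(c^3 - 4*c^2 - c + 4) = (c - 3)*(c - 2)*(c - 1)*(c^2 - 3*c - 4) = (c - 4)*(c - 3)*(c - 2)*(c - 1)*(c + 1)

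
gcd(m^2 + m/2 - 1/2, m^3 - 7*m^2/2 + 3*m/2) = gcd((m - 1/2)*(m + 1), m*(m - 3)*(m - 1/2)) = m - 1/2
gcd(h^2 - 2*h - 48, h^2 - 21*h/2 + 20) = h - 8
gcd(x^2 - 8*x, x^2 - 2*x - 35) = 1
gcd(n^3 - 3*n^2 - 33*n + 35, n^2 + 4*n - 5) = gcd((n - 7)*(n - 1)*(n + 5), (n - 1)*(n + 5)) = n^2 + 4*n - 5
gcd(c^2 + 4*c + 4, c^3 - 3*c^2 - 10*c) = c + 2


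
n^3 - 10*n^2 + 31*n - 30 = (n - 5)*(n - 3)*(n - 2)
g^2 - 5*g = g*(g - 5)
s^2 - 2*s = s*(s - 2)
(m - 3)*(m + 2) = m^2 - m - 6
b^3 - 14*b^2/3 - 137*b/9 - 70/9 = (b - 7)*(b + 2/3)*(b + 5/3)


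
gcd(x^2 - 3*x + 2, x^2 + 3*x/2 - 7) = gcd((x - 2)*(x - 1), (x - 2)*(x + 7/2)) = x - 2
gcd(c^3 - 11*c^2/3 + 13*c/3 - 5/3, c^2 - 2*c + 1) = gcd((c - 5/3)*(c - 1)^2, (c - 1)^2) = c^2 - 2*c + 1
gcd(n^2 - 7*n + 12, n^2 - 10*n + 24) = n - 4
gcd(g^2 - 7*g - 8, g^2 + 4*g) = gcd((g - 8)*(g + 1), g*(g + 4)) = 1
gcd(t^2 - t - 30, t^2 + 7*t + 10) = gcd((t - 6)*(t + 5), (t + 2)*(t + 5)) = t + 5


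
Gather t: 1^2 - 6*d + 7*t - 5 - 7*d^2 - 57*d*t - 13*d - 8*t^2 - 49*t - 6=-7*d^2 - 19*d - 8*t^2 + t*(-57*d - 42) - 10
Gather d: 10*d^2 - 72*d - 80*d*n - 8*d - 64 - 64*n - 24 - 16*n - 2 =10*d^2 + d*(-80*n - 80) - 80*n - 90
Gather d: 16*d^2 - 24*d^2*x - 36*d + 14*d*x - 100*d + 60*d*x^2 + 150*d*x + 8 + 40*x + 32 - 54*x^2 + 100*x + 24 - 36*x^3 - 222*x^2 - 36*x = d^2*(16 - 24*x) + d*(60*x^2 + 164*x - 136) - 36*x^3 - 276*x^2 + 104*x + 64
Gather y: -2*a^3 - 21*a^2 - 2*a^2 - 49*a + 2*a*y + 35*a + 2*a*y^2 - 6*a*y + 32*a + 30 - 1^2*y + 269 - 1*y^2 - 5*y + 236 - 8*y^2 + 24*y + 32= -2*a^3 - 23*a^2 + 18*a + y^2*(2*a - 9) + y*(18 - 4*a) + 567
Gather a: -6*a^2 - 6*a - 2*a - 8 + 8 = -6*a^2 - 8*a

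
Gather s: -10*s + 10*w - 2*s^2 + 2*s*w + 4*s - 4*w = -2*s^2 + s*(2*w - 6) + 6*w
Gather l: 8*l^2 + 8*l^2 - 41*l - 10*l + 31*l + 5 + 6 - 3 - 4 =16*l^2 - 20*l + 4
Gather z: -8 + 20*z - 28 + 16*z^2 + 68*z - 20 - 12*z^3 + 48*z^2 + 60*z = -12*z^3 + 64*z^2 + 148*z - 56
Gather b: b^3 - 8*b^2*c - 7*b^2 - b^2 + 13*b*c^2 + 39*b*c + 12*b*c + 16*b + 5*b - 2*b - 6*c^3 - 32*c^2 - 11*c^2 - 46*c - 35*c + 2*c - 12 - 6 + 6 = b^3 + b^2*(-8*c - 8) + b*(13*c^2 + 51*c + 19) - 6*c^3 - 43*c^2 - 79*c - 12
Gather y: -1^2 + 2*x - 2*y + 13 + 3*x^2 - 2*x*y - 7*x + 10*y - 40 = 3*x^2 - 5*x + y*(8 - 2*x) - 28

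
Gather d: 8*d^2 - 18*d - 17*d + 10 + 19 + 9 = 8*d^2 - 35*d + 38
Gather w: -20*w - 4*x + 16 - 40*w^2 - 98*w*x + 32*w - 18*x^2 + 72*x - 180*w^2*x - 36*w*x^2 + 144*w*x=w^2*(-180*x - 40) + w*(-36*x^2 + 46*x + 12) - 18*x^2 + 68*x + 16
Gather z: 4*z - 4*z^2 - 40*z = -4*z^2 - 36*z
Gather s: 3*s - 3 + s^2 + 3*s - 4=s^2 + 6*s - 7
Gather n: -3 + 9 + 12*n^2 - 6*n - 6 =12*n^2 - 6*n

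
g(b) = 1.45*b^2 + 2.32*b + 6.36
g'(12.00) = 37.12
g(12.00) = 243.00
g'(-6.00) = -15.08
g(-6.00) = 44.64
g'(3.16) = 11.48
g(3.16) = 28.17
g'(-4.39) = -10.41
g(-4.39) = 24.12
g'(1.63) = 7.05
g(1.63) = 13.99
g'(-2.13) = -3.86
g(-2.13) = 8.00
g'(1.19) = 5.77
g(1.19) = 11.17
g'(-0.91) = -0.32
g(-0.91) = 5.45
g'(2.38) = 9.22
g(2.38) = 20.09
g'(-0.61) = 0.55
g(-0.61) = 5.48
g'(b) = 2.9*b + 2.32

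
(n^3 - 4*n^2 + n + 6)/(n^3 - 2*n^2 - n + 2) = (n - 3)/(n - 1)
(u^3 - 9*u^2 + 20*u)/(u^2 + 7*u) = (u^2 - 9*u + 20)/(u + 7)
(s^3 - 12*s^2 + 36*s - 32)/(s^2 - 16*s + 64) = (s^2 - 4*s + 4)/(s - 8)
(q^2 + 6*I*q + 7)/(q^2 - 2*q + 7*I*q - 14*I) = (q - I)/(q - 2)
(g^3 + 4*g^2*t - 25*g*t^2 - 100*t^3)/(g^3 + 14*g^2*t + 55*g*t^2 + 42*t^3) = (g^3 + 4*g^2*t - 25*g*t^2 - 100*t^3)/(g^3 + 14*g^2*t + 55*g*t^2 + 42*t^3)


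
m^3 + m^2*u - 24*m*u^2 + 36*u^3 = (m - 3*u)*(m - 2*u)*(m + 6*u)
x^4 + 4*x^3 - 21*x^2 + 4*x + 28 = (x - 2)^2*(x + 1)*(x + 7)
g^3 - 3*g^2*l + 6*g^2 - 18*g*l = g*(g + 6)*(g - 3*l)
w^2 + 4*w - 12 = (w - 2)*(w + 6)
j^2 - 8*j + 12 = (j - 6)*(j - 2)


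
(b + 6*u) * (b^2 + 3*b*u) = b^3 + 9*b^2*u + 18*b*u^2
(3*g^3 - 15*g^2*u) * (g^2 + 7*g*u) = 3*g^5 + 6*g^4*u - 105*g^3*u^2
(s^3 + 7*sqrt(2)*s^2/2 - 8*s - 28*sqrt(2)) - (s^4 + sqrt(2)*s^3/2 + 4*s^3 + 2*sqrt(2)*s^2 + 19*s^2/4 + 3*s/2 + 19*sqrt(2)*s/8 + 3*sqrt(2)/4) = -s^4 - 3*s^3 - sqrt(2)*s^3/2 - 19*s^2/4 + 3*sqrt(2)*s^2/2 - 19*s/2 - 19*sqrt(2)*s/8 - 115*sqrt(2)/4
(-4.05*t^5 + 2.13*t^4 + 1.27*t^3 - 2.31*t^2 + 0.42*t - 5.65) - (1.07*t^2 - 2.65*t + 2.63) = -4.05*t^5 + 2.13*t^4 + 1.27*t^3 - 3.38*t^2 + 3.07*t - 8.28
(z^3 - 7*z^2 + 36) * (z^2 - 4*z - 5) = z^5 - 11*z^4 + 23*z^3 + 71*z^2 - 144*z - 180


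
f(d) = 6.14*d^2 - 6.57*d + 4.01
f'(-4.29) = -59.25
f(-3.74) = 114.47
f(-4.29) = 145.20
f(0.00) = 4.01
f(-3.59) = 106.73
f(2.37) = 22.93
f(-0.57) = 9.75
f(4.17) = 83.38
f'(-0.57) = -13.57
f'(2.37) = 22.53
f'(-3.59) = -50.66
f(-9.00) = 560.48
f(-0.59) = 10.02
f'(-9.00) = -117.09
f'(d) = 12.28*d - 6.57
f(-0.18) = 5.39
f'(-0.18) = -8.78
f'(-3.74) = -52.50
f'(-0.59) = -13.82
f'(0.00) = -6.57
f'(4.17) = 44.64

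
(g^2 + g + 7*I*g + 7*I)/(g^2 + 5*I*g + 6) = (g^2 + g + 7*I*g + 7*I)/(g^2 + 5*I*g + 6)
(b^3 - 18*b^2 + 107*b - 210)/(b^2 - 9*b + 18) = (b^2 - 12*b + 35)/(b - 3)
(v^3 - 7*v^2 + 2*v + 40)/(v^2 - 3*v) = (v^3 - 7*v^2 + 2*v + 40)/(v*(v - 3))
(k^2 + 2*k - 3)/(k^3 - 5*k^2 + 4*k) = (k + 3)/(k*(k - 4))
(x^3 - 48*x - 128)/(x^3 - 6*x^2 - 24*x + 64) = (x + 4)/(x - 2)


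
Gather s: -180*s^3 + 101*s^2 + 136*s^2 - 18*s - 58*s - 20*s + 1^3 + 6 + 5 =-180*s^3 + 237*s^2 - 96*s + 12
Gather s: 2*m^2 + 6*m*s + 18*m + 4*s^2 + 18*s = 2*m^2 + 18*m + 4*s^2 + s*(6*m + 18)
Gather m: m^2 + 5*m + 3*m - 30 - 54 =m^2 + 8*m - 84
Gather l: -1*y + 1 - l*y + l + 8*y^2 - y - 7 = l*(1 - y) + 8*y^2 - 2*y - 6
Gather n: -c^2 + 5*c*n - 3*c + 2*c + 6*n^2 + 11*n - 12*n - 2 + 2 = -c^2 - c + 6*n^2 + n*(5*c - 1)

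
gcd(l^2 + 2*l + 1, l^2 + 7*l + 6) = l + 1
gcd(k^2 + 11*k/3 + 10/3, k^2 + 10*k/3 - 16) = 1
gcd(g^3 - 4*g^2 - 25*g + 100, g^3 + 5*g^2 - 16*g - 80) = g^2 + g - 20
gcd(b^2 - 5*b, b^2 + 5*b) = b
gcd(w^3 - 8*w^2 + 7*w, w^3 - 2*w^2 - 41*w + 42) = w^2 - 8*w + 7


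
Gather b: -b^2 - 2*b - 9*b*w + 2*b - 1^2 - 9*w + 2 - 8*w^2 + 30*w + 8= -b^2 - 9*b*w - 8*w^2 + 21*w + 9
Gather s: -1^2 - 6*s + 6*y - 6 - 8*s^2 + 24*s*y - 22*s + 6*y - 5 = -8*s^2 + s*(24*y - 28) + 12*y - 12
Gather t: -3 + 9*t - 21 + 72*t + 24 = 81*t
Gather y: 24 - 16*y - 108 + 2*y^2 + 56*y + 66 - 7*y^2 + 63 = -5*y^2 + 40*y + 45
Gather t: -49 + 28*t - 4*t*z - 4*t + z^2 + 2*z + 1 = t*(24 - 4*z) + z^2 + 2*z - 48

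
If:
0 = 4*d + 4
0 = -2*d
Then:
No Solution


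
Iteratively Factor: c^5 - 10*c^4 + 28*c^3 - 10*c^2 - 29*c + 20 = (c - 5)*(c^4 - 5*c^3 + 3*c^2 + 5*c - 4) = (c - 5)*(c - 1)*(c^3 - 4*c^2 - c + 4) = (c - 5)*(c - 1)*(c + 1)*(c^2 - 5*c + 4) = (c - 5)*(c - 4)*(c - 1)*(c + 1)*(c - 1)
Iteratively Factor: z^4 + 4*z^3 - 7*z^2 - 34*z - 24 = (z + 4)*(z^3 - 7*z - 6) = (z + 1)*(z + 4)*(z^2 - z - 6) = (z + 1)*(z + 2)*(z + 4)*(z - 3)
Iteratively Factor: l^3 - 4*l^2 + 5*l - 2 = (l - 1)*(l^2 - 3*l + 2) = (l - 1)^2*(l - 2)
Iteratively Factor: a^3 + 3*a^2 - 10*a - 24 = (a + 4)*(a^2 - a - 6) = (a + 2)*(a + 4)*(a - 3)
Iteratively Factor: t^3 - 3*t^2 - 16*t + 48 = (t - 3)*(t^2 - 16) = (t - 4)*(t - 3)*(t + 4)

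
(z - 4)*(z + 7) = z^2 + 3*z - 28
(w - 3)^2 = w^2 - 6*w + 9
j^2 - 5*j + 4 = (j - 4)*(j - 1)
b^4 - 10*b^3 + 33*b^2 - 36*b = b*(b - 4)*(b - 3)^2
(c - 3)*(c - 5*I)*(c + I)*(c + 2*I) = c^4 - 3*c^3 - 2*I*c^3 + 13*c^2 + 6*I*c^2 - 39*c + 10*I*c - 30*I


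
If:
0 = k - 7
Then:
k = 7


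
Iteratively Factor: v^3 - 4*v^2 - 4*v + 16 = (v - 4)*(v^2 - 4) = (v - 4)*(v + 2)*(v - 2)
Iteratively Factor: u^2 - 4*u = (u - 4)*(u)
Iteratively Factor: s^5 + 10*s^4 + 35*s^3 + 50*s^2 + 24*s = (s + 3)*(s^4 + 7*s^3 + 14*s^2 + 8*s) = (s + 1)*(s + 3)*(s^3 + 6*s^2 + 8*s) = (s + 1)*(s + 2)*(s + 3)*(s^2 + 4*s) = (s + 1)*(s + 2)*(s + 3)*(s + 4)*(s)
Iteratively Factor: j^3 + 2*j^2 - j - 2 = (j + 1)*(j^2 + j - 2) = (j - 1)*(j + 1)*(j + 2)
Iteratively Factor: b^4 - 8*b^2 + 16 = (b - 2)*(b^3 + 2*b^2 - 4*b - 8) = (b - 2)^2*(b^2 + 4*b + 4) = (b - 2)^2*(b + 2)*(b + 2)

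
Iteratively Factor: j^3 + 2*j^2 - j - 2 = (j - 1)*(j^2 + 3*j + 2) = (j - 1)*(j + 1)*(j + 2)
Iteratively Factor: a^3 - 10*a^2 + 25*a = (a - 5)*(a^2 - 5*a) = a*(a - 5)*(a - 5)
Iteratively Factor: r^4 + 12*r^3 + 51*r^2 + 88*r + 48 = (r + 3)*(r^3 + 9*r^2 + 24*r + 16) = (r + 1)*(r + 3)*(r^2 + 8*r + 16) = (r + 1)*(r + 3)*(r + 4)*(r + 4)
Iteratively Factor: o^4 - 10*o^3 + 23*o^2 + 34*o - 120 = (o + 2)*(o^3 - 12*o^2 + 47*o - 60) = (o - 5)*(o + 2)*(o^2 - 7*o + 12) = (o - 5)*(o - 3)*(o + 2)*(o - 4)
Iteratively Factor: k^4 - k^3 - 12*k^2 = (k + 3)*(k^3 - 4*k^2) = k*(k + 3)*(k^2 - 4*k) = k^2*(k + 3)*(k - 4)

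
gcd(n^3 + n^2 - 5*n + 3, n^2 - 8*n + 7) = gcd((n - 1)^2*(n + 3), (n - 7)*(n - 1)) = n - 1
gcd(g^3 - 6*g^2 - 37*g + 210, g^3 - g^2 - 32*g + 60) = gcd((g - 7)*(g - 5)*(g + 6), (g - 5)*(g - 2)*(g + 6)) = g^2 + g - 30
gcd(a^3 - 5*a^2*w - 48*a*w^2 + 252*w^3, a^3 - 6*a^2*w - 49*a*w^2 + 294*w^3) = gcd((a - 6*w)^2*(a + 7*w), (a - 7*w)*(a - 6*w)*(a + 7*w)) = -a^2 - a*w + 42*w^2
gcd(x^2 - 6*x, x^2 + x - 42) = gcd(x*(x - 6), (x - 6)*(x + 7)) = x - 6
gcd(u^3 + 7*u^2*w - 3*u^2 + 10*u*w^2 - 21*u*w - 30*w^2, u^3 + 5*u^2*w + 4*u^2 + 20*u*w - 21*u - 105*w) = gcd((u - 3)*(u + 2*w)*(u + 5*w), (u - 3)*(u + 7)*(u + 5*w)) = u^2 + 5*u*w - 3*u - 15*w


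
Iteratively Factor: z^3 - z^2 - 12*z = (z + 3)*(z^2 - 4*z) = z*(z + 3)*(z - 4)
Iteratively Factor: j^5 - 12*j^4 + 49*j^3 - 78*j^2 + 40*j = (j - 4)*(j^4 - 8*j^3 + 17*j^2 - 10*j) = (j - 4)*(j - 2)*(j^3 - 6*j^2 + 5*j) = (j - 5)*(j - 4)*(j - 2)*(j^2 - j) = j*(j - 5)*(j - 4)*(j - 2)*(j - 1)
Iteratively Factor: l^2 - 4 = (l + 2)*(l - 2)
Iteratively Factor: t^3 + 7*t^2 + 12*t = (t + 3)*(t^2 + 4*t) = t*(t + 3)*(t + 4)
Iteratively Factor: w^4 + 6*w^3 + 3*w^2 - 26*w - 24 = (w + 4)*(w^3 + 2*w^2 - 5*w - 6) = (w - 2)*(w + 4)*(w^2 + 4*w + 3) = (w - 2)*(w + 1)*(w + 4)*(w + 3)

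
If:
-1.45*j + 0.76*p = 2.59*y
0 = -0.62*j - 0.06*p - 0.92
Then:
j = -0.278394840558939*y - 1.25259763525618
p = 2.87674668577571*y - 2.38982443568613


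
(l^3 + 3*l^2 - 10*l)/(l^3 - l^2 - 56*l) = (-l^2 - 3*l + 10)/(-l^2 + l + 56)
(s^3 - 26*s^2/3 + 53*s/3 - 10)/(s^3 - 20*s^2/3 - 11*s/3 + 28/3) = (3*s^2 - 23*s + 30)/(3*s^2 - 17*s - 28)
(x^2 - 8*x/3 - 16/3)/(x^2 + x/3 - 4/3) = (x - 4)/(x - 1)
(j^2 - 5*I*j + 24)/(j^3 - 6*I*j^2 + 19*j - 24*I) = 1/(j - I)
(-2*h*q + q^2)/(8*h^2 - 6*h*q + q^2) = q/(-4*h + q)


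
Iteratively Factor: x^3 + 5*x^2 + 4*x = (x + 1)*(x^2 + 4*x) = x*(x + 1)*(x + 4)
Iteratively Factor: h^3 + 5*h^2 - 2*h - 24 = (h - 2)*(h^2 + 7*h + 12) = (h - 2)*(h + 3)*(h + 4)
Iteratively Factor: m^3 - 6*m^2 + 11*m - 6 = (m - 3)*(m^2 - 3*m + 2) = (m - 3)*(m - 1)*(m - 2)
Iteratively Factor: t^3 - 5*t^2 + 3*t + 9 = (t + 1)*(t^2 - 6*t + 9) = (t - 3)*(t + 1)*(t - 3)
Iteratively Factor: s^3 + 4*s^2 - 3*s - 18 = (s + 3)*(s^2 + s - 6) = (s - 2)*(s + 3)*(s + 3)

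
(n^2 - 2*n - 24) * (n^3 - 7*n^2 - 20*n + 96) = n^5 - 9*n^4 - 30*n^3 + 304*n^2 + 288*n - 2304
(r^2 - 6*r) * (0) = 0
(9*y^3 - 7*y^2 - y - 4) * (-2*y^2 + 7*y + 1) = -18*y^5 + 77*y^4 - 38*y^3 - 6*y^2 - 29*y - 4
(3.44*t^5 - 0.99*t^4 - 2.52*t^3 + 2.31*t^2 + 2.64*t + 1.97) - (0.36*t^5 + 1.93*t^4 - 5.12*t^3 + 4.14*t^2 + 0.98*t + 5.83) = 3.08*t^5 - 2.92*t^4 + 2.6*t^3 - 1.83*t^2 + 1.66*t - 3.86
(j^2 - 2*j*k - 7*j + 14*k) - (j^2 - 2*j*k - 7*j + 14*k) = 0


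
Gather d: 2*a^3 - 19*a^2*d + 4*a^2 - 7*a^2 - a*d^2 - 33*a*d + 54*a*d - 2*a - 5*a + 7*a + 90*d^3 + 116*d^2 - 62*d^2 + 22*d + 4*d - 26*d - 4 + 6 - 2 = 2*a^3 - 3*a^2 + 90*d^3 + d^2*(54 - a) + d*(-19*a^2 + 21*a)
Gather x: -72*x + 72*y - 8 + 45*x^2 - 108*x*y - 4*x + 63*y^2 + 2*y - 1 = 45*x^2 + x*(-108*y - 76) + 63*y^2 + 74*y - 9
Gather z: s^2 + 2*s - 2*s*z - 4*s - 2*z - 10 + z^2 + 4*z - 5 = s^2 - 2*s + z^2 + z*(2 - 2*s) - 15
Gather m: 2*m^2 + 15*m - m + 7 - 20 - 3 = 2*m^2 + 14*m - 16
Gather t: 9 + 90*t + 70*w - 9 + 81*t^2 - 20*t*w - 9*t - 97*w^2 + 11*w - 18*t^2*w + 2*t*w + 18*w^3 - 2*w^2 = t^2*(81 - 18*w) + t*(81 - 18*w) + 18*w^3 - 99*w^2 + 81*w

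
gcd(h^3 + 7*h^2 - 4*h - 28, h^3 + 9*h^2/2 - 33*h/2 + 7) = h^2 + 5*h - 14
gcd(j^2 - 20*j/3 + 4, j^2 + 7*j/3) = 1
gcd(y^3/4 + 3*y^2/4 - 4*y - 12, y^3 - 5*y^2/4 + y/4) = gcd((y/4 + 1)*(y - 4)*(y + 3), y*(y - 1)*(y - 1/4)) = 1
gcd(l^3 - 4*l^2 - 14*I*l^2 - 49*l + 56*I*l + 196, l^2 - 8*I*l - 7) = l - 7*I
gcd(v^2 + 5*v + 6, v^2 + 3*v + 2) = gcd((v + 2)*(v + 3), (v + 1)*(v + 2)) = v + 2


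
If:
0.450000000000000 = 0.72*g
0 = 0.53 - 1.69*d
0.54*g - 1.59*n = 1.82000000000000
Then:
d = 0.31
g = 0.62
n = -0.93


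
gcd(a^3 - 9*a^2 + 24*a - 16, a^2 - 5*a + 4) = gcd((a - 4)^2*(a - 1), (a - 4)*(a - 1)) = a^2 - 5*a + 4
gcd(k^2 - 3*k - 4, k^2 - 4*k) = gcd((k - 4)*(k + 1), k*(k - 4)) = k - 4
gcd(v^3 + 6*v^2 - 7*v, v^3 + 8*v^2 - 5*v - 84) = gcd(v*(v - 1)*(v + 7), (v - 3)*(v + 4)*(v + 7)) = v + 7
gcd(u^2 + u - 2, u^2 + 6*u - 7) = u - 1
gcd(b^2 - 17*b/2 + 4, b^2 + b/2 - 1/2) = b - 1/2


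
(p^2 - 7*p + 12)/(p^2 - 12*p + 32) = (p - 3)/(p - 8)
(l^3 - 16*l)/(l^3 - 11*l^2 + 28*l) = (l + 4)/(l - 7)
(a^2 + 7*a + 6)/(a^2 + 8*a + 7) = (a + 6)/(a + 7)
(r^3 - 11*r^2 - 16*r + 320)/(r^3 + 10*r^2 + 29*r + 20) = (r^2 - 16*r + 64)/(r^2 + 5*r + 4)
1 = 1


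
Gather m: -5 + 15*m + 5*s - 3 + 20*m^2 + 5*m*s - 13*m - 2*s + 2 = 20*m^2 + m*(5*s + 2) + 3*s - 6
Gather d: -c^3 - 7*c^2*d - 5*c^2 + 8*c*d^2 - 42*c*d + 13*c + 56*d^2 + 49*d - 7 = -c^3 - 5*c^2 + 13*c + d^2*(8*c + 56) + d*(-7*c^2 - 42*c + 49) - 7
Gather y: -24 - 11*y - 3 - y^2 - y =-y^2 - 12*y - 27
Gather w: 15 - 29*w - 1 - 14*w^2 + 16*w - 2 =-14*w^2 - 13*w + 12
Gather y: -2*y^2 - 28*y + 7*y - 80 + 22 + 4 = -2*y^2 - 21*y - 54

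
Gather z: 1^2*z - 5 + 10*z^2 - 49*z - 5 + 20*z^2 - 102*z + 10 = 30*z^2 - 150*z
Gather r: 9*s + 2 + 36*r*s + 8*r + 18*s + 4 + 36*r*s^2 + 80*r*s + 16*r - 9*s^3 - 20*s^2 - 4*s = r*(36*s^2 + 116*s + 24) - 9*s^3 - 20*s^2 + 23*s + 6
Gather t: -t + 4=4 - t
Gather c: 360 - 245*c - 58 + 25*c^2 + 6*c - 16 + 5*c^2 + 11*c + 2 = 30*c^2 - 228*c + 288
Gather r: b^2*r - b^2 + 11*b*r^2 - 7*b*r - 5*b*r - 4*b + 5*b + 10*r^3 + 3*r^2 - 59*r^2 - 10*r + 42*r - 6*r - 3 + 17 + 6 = -b^2 + b + 10*r^3 + r^2*(11*b - 56) + r*(b^2 - 12*b + 26) + 20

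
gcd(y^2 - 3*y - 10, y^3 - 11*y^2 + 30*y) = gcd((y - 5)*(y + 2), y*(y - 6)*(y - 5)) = y - 5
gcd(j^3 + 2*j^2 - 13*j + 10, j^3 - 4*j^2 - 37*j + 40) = j^2 + 4*j - 5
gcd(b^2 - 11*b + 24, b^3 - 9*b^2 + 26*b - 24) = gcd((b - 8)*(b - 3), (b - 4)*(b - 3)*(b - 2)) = b - 3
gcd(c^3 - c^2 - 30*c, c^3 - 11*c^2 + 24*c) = c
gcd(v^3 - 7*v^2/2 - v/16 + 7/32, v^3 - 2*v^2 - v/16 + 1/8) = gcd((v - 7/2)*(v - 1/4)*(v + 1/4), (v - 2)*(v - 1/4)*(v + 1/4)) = v^2 - 1/16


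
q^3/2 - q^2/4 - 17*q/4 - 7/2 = (q/2 + 1/2)*(q - 7/2)*(q + 2)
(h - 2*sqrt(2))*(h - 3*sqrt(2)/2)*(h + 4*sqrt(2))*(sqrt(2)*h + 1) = sqrt(2)*h^4 + 2*h^3 - 43*sqrt(2)*h^2/2 + 26*h + 24*sqrt(2)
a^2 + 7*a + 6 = (a + 1)*(a + 6)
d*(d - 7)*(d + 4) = d^3 - 3*d^2 - 28*d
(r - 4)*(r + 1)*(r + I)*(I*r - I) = I*r^4 - r^3 - 4*I*r^3 + 4*r^2 - I*r^2 + r + 4*I*r - 4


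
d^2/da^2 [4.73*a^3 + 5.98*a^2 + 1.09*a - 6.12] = 28.38*a + 11.96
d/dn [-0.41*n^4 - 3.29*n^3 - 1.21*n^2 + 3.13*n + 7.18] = -1.64*n^3 - 9.87*n^2 - 2.42*n + 3.13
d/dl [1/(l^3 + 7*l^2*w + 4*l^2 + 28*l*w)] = (-3*l^2 - 14*l*w - 8*l - 28*w)/(l^2*(l^2 + 7*l*w + 4*l + 28*w)^2)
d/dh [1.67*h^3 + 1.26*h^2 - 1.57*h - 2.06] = 5.01*h^2 + 2.52*h - 1.57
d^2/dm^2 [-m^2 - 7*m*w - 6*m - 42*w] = -2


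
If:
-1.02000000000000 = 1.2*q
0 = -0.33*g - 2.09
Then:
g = -6.33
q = -0.85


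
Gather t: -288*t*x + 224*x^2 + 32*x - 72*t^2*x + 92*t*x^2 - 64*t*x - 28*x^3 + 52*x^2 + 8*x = -72*t^2*x + t*(92*x^2 - 352*x) - 28*x^3 + 276*x^2 + 40*x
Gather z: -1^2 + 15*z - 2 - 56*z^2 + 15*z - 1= -56*z^2 + 30*z - 4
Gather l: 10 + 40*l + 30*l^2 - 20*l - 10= 30*l^2 + 20*l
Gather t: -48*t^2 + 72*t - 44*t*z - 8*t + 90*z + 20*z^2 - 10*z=-48*t^2 + t*(64 - 44*z) + 20*z^2 + 80*z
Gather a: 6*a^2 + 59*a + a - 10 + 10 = 6*a^2 + 60*a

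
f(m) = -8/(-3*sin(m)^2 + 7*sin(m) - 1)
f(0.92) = -3.00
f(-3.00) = 3.91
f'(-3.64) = -10.53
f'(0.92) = 1.51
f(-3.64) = -4.82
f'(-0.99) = 0.66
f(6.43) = 199.08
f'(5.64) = 1.72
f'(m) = -8*(6*sin(m)*cos(m) - 7*cos(m))/(-3*sin(m)^2 + 7*sin(m) - 1)^2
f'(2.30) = -2.07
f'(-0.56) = 2.23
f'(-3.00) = -14.82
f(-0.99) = 0.89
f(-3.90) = -3.34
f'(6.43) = 30003.10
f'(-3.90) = -2.91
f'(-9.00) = -3.58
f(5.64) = 1.27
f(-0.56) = 1.44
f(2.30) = -3.14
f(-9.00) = 1.82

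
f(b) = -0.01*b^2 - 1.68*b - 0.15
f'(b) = -0.02*b - 1.68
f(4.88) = -8.59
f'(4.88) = -1.78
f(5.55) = -9.78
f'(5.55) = -1.79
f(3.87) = -6.80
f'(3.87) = -1.76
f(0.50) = -0.99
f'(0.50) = -1.69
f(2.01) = -3.57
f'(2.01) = -1.72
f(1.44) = -2.59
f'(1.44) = -1.71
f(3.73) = -6.56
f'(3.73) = -1.75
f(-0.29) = 0.34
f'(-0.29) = -1.67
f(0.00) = -0.15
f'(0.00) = -1.68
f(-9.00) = 14.16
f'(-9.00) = -1.50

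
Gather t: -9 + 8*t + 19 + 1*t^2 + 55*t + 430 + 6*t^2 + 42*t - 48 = 7*t^2 + 105*t + 392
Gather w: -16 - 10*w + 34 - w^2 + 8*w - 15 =-w^2 - 2*w + 3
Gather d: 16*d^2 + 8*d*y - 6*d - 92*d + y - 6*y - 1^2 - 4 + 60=16*d^2 + d*(8*y - 98) - 5*y + 55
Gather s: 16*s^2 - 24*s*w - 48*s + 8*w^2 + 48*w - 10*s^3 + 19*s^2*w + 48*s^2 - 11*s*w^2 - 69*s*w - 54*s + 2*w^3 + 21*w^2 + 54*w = -10*s^3 + s^2*(19*w + 64) + s*(-11*w^2 - 93*w - 102) + 2*w^3 + 29*w^2 + 102*w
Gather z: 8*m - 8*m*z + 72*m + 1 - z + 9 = 80*m + z*(-8*m - 1) + 10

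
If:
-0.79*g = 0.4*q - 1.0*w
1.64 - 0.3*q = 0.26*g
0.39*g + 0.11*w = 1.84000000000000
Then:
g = 3.65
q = 2.31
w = 3.80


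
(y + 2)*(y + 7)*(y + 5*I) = y^3 + 9*y^2 + 5*I*y^2 + 14*y + 45*I*y + 70*I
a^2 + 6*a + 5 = (a + 1)*(a + 5)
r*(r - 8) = r^2 - 8*r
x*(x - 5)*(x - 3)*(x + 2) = x^4 - 6*x^3 - x^2 + 30*x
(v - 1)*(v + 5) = v^2 + 4*v - 5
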